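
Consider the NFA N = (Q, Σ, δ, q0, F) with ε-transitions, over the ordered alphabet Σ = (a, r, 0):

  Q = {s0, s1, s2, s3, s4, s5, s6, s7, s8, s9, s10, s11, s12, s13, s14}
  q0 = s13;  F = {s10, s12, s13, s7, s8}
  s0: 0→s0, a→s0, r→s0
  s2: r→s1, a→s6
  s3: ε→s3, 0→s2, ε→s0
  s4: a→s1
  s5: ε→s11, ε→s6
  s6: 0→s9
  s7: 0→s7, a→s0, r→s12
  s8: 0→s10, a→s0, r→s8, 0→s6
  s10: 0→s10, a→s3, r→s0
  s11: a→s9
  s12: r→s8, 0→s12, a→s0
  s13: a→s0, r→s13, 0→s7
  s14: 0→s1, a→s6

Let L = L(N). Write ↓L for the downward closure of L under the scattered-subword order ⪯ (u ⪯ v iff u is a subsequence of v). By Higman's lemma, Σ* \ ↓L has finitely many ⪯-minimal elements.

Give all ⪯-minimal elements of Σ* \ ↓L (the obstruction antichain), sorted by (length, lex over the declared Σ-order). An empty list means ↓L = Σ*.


|Q|=15, |F|=5, |δ|=31 (4 ε).
min D↑ (6 st, q0=0, F={1}): 0:a→1,r→0,0→2 1:a→1,r→1,0→1 2:a→1,r→3,0→2 3:a→1,r→4,0→3 4:a→1,r→4,0→5 5:a→1,r→1,0→5 [Hopcroft].
'a': |S_i|=[11, 6] end={s0,s1,s2,s3,s6,s9} — reject; 1/1 del acc.
'0rr0r': |S_i|=[11, 10, 9, 8, 7, 2] end={s0,s1} ∉↓L; 5/5 single-dels accept.
2 obstructions.

Antichain: [a, 0rr0r].


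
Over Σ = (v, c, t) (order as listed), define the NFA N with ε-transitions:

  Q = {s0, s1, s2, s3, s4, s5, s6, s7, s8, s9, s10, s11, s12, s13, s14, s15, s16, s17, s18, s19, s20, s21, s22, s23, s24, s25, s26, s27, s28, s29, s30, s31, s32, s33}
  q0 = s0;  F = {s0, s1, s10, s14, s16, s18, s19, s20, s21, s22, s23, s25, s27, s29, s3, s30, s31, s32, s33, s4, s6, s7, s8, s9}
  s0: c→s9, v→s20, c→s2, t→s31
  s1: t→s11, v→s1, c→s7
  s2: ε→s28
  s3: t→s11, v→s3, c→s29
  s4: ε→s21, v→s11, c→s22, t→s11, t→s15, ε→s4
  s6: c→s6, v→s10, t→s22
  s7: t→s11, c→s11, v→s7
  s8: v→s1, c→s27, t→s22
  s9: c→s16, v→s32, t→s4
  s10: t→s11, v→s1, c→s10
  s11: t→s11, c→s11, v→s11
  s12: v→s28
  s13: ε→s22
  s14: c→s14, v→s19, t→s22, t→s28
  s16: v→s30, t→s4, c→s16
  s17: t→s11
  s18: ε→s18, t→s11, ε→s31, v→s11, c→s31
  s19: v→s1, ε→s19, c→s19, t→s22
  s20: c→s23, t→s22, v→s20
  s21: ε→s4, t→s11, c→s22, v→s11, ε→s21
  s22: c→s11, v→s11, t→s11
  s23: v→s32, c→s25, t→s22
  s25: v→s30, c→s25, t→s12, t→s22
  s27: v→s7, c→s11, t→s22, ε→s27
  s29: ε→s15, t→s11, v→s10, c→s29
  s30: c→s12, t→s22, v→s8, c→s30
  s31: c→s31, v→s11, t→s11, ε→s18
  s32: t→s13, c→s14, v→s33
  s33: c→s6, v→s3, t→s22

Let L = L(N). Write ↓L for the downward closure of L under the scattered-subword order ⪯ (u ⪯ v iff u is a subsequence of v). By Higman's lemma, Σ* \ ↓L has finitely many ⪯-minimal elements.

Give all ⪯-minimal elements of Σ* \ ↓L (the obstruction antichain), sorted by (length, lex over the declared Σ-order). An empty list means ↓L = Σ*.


min(Σ*\↓L) = [tv, tt, vtc, ctcc, cvvvt, ccvvcc].

|Q|=34, |F|=24, |δ|=94 (12 ε).
min D↑ (23 st, q0=0, F={9}): 0:v→1,c→2,t→3 1:v→1,c→4,t→5 2:v→6,c→7,t→8 3:v→9,c→3,t→9 4:v→6,c→10,t→5 5:v→9,c→9,t→9 6:v→11,c→12,t→5 7:v→13,c→7,t→8 8:v→9,c→5,t→9 9:v→9,c→9,t→9 10:v→13,c→10,t→5 11:v→14,c→15,t→5 12:v→16,c→12,t→5 13:v→17,c→13,t→5 14:v→14,c→18,t→9 15:v→19,c→15,t→5 16:v→20,c→16,t→5 17:v→20,c→21,t→5 18:v→19,c→18,t→9 19:v→20,c→19,t→9 20:v→20,c→22,t→9 21:v→22,c→9,t→5 22:v→22,c→9,t→9 (ε-aug+det+¬).
'tv': run [30, 10, 2] end={s11,s28} ∉↓L; 2/2 single-dels accept.
'tt': N↓-sim [30, 10, 2] end={s11,s15} — reject; 2/2 single-dels accept.
'vtc': run [30, 22, 5, 1] end={s11} rej; 3/3 single-dels accept.
'ctcc': |S_i|=[30, 28, 8, 2, 1] end={s11} — reject; 4/4 del acc.
'cvvvt': run [30, 28, 19, 14, 7, 1] end={s11} — reject; 5/5 single-dels accept.
'ccvvcc': |S_i|=[30, 28, 21, 11, 7, 4, 1] end={s11} rej; 6/6 del acc.
6 obstructions.


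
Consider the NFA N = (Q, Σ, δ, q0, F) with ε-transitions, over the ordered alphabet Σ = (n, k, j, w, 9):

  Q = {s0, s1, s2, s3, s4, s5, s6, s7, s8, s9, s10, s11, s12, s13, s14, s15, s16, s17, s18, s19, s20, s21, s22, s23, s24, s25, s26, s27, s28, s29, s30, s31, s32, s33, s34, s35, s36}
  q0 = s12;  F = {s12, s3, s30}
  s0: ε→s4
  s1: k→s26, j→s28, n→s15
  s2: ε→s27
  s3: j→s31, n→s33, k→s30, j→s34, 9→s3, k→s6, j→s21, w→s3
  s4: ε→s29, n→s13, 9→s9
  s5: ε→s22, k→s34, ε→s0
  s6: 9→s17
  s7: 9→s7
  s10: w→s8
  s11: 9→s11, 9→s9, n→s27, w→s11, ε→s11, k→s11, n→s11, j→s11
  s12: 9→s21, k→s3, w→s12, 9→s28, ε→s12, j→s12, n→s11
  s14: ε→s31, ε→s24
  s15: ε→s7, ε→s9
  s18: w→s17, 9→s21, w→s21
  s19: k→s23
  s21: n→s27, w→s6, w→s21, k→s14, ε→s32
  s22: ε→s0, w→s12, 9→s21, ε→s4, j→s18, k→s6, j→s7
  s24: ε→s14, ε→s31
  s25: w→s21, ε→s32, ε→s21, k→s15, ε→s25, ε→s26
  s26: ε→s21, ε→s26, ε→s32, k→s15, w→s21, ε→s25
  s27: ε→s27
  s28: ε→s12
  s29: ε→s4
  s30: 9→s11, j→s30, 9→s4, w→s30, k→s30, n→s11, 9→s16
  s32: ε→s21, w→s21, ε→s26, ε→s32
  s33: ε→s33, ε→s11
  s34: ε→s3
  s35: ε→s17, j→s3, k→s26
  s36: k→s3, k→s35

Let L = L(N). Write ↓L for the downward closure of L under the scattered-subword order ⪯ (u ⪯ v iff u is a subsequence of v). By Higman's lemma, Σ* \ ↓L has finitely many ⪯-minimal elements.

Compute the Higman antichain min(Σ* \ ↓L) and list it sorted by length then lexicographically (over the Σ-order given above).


|Q|=37, |F|=3, |δ|=93 (34 ε).
min D↑ (4 st, q0=0, F={1}): 0:n→1,k→2,j→0,w→0,9→0 1:n→1,k→1,j→1,w→1,9→1 2:n→1,k→3,j→2,w→2,9→2 3:n→1,k→3,j→3,w→3,9→1.
'n': run [24, 5] end={s11,s13,s27,s33,s9} ∉↓L; 1/1 deletions ∈↓L.
'kk9': run [24, 22, 15, 9] end={s11,s13,s16,s17,s27,s29,s4,s7,s9} — reject; 3/3 del acc.
2 minimals (antichain).

Antichain: [n, kk9].


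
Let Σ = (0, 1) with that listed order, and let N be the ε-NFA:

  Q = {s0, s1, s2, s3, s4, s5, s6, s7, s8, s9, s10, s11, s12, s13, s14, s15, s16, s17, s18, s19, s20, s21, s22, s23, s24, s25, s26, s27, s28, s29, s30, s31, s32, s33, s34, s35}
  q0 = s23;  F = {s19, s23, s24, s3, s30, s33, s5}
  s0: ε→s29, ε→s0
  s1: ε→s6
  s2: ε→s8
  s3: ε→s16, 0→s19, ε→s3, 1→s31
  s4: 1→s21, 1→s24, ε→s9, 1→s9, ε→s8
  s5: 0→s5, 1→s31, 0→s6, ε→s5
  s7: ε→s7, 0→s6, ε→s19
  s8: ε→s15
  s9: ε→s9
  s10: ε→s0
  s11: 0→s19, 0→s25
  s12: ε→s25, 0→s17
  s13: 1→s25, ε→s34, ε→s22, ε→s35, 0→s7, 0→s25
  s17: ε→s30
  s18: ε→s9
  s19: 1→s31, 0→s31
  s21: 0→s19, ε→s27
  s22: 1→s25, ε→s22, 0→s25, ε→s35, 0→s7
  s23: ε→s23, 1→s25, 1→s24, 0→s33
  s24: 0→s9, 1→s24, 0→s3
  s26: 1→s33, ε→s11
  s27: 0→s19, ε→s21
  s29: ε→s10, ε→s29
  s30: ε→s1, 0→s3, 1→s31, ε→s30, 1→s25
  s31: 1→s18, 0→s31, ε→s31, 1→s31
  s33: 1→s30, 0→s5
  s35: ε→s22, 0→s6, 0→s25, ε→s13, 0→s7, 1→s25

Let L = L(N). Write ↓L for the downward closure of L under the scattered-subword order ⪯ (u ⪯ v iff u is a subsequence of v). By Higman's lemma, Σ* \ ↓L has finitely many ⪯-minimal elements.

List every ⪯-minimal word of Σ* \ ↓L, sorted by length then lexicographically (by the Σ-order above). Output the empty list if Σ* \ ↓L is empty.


|Q|=36, |F|=7, |δ|=74 (33 ε).
min D↑ (8 st, q0=0, F={6}): 0:0→1,1→2 1:0→3,1→4 2:0→5,1→2 3:0→3,1→6 4:0→5,1→6 5:0→7,1→6 6:0→6,1→6 7:0→6,1→6.
'001': |S_i|=[14, 12, 8, 3] end={s18,s31,s9} — reject; 3/3 deletions ∈↓L.
'011': N↓-sim [14, 12, 10, 4] end={s18,s25,s31,s9} ∉↓L; 3/3 deletions ∈↓L.
'101': N↓-sim [14, 11, 6, 3] end={s18,s31,s9} ∉↓L; 3/3 deletions ∈↓L.
'1000': N↓-sim [14, 11, 6, 4, 3] end={s18,s31,s9} — reject; 4/4 del acc.
4 obstructions.

A = [001, 011, 101, 1000].


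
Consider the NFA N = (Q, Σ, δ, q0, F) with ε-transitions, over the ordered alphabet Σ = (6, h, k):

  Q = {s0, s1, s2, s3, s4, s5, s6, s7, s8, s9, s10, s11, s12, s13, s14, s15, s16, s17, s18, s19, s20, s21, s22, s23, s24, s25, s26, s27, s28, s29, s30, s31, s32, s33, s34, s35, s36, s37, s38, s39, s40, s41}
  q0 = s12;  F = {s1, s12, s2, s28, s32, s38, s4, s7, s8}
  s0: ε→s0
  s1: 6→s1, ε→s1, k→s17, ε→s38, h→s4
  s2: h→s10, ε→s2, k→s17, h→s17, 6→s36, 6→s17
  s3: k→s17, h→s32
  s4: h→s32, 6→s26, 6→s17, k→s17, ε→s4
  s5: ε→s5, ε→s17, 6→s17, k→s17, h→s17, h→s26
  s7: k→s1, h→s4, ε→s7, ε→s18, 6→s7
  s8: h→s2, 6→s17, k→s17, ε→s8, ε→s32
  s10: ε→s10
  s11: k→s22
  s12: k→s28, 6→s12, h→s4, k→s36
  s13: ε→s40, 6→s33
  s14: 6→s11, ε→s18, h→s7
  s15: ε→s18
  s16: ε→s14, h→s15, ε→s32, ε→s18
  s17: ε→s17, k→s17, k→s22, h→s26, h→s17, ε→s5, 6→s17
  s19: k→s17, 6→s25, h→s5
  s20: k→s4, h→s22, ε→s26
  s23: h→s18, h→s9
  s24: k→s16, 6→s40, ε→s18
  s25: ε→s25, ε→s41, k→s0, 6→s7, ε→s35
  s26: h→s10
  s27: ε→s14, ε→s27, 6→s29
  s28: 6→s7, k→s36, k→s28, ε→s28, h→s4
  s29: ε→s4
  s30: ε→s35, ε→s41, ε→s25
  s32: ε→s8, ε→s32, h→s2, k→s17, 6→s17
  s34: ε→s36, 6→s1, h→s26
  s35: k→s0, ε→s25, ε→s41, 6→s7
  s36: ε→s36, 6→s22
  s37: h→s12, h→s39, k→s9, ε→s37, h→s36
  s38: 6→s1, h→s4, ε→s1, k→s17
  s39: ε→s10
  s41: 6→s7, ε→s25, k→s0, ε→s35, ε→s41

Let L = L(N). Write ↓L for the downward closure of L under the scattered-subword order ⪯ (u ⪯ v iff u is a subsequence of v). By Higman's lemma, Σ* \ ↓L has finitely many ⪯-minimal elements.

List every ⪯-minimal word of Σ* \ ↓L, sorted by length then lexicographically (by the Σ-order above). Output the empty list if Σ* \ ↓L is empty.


min(Σ*\↓L) = [h6, hk, hhhh, k6kk].

|Q|=42, |F|=9, |δ|=116 (44 ε).
min D↑ (8 st, q0=0, F={3}): 0:6→0,h→1,k→2 1:6→3,h→4,k→3 2:6→5,h→1,k→2 3:6→3,h→3,k→3 4:6→3,h→6,k→3 5:6→5,h→1,k→7 6:6→3,h→3,k→3 7:6→7,h→1,k→3 [Hopcroft].
'h6': N↓-sim [16, 10, 6] end={s10,s17,s22,s26,s36,s5} — reject; 2/2 del acc.
'hk': |S_i|=[16, 10, 5] end={s10,s17,s22,s26,s5} rej; 2/2 del acc.
'hhhh': |S_i|=[16, 10, 9, 7, 5] end={s10,s17,s22,s26,s5} rej; 4/4 single-dels accept.
'k6kk': |S_i|=[16, 15, 14, 12, 5] end={s10,s17,s22,s26,s5} rej; 4/4 deletions ∈↓L.
4 minimals (antichain).


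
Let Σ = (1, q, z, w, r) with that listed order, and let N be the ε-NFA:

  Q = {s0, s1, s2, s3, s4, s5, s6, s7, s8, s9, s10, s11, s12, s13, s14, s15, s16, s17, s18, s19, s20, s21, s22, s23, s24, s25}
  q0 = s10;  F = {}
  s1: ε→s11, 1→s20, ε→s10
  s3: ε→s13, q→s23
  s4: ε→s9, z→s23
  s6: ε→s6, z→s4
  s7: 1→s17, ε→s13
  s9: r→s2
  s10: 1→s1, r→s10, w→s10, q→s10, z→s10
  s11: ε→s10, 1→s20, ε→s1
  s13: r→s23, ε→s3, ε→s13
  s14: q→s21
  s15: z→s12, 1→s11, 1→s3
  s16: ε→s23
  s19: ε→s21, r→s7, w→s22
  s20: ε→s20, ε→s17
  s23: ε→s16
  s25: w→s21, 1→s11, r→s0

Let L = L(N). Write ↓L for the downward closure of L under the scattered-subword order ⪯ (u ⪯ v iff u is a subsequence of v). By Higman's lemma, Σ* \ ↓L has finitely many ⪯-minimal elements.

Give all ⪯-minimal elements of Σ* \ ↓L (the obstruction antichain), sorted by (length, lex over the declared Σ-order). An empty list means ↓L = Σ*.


|Q|=26, |F|=0, |δ|=37 (15 ε).
min D↑ (1 st, q0=0, F={0}): 0:1→0,q→0,z→0,w→0,r→0 [Hopcroft].
ε ∈ L(D↑) — L = ∅.

Antichain: [ε].


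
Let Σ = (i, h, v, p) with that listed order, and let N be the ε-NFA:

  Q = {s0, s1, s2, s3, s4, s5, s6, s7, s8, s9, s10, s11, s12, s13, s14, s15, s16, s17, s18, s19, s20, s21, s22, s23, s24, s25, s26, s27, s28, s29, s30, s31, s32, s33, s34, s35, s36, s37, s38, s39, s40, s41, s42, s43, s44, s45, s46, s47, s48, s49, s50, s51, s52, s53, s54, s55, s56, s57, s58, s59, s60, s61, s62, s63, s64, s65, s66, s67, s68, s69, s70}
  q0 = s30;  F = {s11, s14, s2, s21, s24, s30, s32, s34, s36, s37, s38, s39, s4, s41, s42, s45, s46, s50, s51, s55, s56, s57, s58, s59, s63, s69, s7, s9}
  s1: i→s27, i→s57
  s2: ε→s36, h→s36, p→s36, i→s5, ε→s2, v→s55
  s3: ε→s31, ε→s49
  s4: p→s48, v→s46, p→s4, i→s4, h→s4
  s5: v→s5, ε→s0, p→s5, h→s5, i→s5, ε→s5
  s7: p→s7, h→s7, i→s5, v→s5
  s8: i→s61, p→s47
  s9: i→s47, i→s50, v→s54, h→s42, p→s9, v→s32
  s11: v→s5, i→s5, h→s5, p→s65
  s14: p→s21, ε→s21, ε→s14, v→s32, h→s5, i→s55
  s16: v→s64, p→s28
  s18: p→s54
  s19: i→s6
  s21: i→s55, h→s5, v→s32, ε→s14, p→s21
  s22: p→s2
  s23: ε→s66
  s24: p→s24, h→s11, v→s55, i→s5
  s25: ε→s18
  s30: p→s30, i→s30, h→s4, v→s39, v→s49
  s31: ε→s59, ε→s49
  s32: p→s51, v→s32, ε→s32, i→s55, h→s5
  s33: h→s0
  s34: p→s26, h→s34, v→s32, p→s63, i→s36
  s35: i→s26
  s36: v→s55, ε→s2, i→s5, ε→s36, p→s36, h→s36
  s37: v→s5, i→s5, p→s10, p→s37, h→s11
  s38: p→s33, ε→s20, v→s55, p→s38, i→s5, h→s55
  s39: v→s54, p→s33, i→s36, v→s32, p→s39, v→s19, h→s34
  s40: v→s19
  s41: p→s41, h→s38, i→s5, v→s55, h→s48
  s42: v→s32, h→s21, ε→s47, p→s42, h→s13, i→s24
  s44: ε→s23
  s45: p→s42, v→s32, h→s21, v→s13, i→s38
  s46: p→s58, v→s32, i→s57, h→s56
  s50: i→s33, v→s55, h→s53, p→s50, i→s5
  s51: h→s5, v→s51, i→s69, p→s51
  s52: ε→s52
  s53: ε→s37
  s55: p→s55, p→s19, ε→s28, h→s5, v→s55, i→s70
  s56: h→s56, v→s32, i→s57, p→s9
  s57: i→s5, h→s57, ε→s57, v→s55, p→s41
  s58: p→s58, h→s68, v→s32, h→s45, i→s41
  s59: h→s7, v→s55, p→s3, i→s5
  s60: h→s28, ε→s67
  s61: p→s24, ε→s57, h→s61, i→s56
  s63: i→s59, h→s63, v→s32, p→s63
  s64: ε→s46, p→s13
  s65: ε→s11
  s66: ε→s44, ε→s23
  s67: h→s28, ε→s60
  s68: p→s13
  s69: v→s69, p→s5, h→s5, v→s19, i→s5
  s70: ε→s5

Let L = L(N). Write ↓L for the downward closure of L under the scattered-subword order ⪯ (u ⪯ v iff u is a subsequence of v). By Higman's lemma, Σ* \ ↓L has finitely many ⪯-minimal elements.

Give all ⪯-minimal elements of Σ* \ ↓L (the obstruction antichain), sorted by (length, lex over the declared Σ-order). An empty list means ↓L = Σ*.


min(Σ*\↓L) = [vii, vvh, vvpip, hvphhh, vhpihv].

|Q|=71, |F|=28, |δ|=183 (31 ε).
min D↑ (27 st, q0=0, F={10}): 0:i→0,h→1,v→2,p→0 1:i→1,h→1,v→3,p→1 2:i→4,h→5,v→6,p→2 3:i→7,h→8,v→6,p→9 4:i→10,h→4,v→11,p→4 5:i→4,h→5,v→6,p→12 6:i→11,h→10,v→6,p→13 7:i→10,h→7,v→11,p→14 8:i→7,h→8,v→6,p→15 9:i→14,h→16,v→6,p→9 10:i→10,h→10,v→10,p→10 11:i→10,h→10,v→11,p→11 12:i→17,h→12,v→6,p→12 13:i→18,h→10,v→13,p→13 14:i→10,h→19,v→11,p→14 15:i→20,h→21,v→6,p→15 16:i→19,h→22,v→6,p→21 17:i→10,h→23,v→11,p→17 18:i→10,h→10,v→18,p→10 19:i→10,h→11,v→11,p→19 20:i→10,h→24,v→11,p→20 21:i→25,h→22,v→6,p→21 22:i→11,h→10,v→6,p→22 23:i→10,h→23,v→10,p→23 24:i→10,h→26,v→10,p→24 25:i→10,h→26,v→11,p→25 26:i→10,h→10,v→10,p→26 (ε-aug+det+¬).
'vii': |S_i|=[48, 46, 29, 5] end={s0,s33,s5,s6,s70} rej; 3/3 deletions ∈↓L.
'vvh': run [48, 46, 12, 2] end={s0,s5} ∉↓L; 3/3 single-dels accept.
'vvpip': N↓-sim [48, 46, 12, 9, 6, 2] end={s0,s5} rej; 5/5 single-dels accept.
'hvphhh': |S_i|=[48, 46, 35, 32, 27, 15, 2] end={s0,s5} — reject; 6/6 single-dels accept.
'vhpihv': run [48, 46, 43, 38, 22, 8, 2] end={s0,s5} — reject; 6/6 del acc.
5 words, ⪯-incomp.


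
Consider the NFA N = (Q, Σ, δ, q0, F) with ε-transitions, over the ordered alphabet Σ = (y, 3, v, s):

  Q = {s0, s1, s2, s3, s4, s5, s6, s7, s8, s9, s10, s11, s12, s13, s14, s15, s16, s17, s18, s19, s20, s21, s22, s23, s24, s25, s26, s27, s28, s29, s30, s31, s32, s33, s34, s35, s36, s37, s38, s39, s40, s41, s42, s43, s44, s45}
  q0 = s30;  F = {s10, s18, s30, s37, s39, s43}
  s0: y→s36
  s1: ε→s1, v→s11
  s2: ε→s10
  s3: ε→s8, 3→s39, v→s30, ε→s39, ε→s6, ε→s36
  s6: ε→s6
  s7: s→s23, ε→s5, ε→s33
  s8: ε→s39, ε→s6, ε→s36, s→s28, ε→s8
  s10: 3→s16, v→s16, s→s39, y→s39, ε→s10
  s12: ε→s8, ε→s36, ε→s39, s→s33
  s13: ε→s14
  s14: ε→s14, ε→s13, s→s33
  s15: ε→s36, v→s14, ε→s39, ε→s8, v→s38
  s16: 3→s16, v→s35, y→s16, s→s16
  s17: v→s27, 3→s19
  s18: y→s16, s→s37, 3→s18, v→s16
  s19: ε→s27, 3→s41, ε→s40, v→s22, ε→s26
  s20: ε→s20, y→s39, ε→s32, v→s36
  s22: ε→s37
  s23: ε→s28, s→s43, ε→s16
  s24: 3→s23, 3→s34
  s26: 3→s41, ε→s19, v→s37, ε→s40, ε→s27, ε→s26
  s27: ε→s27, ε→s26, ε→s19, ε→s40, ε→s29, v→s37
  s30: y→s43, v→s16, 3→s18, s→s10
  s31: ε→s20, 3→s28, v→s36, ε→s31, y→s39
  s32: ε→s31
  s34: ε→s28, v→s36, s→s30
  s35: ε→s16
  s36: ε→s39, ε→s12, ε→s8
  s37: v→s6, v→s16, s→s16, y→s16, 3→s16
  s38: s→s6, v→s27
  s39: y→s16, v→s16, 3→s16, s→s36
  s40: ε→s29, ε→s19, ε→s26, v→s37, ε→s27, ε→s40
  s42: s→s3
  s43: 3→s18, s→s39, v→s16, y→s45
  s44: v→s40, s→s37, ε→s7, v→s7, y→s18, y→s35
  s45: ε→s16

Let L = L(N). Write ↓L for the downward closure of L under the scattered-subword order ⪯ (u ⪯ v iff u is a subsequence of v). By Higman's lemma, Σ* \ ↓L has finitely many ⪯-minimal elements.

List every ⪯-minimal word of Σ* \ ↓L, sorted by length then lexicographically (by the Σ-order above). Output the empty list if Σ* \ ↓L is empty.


min(Σ*\↓L) = [v, yy, 3y, s3, 3ss, ssy].

|Q|=46, |F|=6, |δ|=120 (55 ε).
min D↑ (7 st, q0=0, F={3}): 0:y→1,3→2,v→3,s→4 1:y→3,3→2,v→3,s→5 2:y→3,3→2,v→3,s→6 3:y→3,3→3,v→3,s→3 4:y→5,3→3,v→3,s→5 5:y→3,3→3,v→3,s→5 6:y→3,3→3,v→3,s→3 (ε-aug+det+¬).
'v': run [15, 3] end={s16,s35,s6} rej; 1/1 del acc.
'yy': run [15, 13, 3] end={s16,s35,s45} — reject; 2/2 del acc.
'3y': |S_i|=[15, 5, 2] end={s16,s35} rej; 2/2 del acc.
's3': |S_i|=[15, 11, 2] end={s16,s35} ∉↓L; 2/2 del acc.
'3ss': N↓-sim [15, 5, 4, 2] end={s16,s35} ∉↓L; 3/3 single-dels accept.
'ssy': N↓-sim [15, 11, 9, 2] end={s16,s35} — reject; 3/3 deletions ∈↓L.
6 minimals (antichain).


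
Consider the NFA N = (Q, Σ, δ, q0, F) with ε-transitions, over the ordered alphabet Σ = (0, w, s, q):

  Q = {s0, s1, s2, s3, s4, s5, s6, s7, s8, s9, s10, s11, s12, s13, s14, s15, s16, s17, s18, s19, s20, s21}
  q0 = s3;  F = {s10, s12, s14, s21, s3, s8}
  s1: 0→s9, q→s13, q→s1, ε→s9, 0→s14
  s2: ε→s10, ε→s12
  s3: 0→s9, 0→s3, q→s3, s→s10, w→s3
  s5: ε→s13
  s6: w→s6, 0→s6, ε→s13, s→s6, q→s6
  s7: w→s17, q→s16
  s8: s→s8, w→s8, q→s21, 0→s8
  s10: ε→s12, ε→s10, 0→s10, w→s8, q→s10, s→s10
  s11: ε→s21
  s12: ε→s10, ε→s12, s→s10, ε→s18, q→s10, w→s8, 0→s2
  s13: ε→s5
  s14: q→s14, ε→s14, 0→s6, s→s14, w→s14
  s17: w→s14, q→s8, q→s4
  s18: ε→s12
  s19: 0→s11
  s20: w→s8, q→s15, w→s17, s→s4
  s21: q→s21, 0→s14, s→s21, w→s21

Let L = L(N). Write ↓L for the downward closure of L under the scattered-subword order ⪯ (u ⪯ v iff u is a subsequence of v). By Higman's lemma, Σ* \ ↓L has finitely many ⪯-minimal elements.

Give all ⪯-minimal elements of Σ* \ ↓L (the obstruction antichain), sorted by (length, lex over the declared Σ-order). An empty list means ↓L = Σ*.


|Q|=22, |F|=6, |δ|=57 (14 ε).
min D↑ (6 st, q0=0, F={5}): 0:0→0,w→0,s→1,q→0 1:0→1,w→2,s→1,q→1 2:0→2,w→2,s→2,q→3 3:0→4,w→3,s→3,q→3 4:0→5,w→4,s→4,q→4 5:0→5,w→5,s→5,q→5.
'swq00': N↓-sim [12, 10, 6, 5, 4, 3] end={s13,s5,s6} ∉↓L; 5/5 single-dels accept.
1 minimals (antichain).

min(Σ*\↓L) = [swq00].


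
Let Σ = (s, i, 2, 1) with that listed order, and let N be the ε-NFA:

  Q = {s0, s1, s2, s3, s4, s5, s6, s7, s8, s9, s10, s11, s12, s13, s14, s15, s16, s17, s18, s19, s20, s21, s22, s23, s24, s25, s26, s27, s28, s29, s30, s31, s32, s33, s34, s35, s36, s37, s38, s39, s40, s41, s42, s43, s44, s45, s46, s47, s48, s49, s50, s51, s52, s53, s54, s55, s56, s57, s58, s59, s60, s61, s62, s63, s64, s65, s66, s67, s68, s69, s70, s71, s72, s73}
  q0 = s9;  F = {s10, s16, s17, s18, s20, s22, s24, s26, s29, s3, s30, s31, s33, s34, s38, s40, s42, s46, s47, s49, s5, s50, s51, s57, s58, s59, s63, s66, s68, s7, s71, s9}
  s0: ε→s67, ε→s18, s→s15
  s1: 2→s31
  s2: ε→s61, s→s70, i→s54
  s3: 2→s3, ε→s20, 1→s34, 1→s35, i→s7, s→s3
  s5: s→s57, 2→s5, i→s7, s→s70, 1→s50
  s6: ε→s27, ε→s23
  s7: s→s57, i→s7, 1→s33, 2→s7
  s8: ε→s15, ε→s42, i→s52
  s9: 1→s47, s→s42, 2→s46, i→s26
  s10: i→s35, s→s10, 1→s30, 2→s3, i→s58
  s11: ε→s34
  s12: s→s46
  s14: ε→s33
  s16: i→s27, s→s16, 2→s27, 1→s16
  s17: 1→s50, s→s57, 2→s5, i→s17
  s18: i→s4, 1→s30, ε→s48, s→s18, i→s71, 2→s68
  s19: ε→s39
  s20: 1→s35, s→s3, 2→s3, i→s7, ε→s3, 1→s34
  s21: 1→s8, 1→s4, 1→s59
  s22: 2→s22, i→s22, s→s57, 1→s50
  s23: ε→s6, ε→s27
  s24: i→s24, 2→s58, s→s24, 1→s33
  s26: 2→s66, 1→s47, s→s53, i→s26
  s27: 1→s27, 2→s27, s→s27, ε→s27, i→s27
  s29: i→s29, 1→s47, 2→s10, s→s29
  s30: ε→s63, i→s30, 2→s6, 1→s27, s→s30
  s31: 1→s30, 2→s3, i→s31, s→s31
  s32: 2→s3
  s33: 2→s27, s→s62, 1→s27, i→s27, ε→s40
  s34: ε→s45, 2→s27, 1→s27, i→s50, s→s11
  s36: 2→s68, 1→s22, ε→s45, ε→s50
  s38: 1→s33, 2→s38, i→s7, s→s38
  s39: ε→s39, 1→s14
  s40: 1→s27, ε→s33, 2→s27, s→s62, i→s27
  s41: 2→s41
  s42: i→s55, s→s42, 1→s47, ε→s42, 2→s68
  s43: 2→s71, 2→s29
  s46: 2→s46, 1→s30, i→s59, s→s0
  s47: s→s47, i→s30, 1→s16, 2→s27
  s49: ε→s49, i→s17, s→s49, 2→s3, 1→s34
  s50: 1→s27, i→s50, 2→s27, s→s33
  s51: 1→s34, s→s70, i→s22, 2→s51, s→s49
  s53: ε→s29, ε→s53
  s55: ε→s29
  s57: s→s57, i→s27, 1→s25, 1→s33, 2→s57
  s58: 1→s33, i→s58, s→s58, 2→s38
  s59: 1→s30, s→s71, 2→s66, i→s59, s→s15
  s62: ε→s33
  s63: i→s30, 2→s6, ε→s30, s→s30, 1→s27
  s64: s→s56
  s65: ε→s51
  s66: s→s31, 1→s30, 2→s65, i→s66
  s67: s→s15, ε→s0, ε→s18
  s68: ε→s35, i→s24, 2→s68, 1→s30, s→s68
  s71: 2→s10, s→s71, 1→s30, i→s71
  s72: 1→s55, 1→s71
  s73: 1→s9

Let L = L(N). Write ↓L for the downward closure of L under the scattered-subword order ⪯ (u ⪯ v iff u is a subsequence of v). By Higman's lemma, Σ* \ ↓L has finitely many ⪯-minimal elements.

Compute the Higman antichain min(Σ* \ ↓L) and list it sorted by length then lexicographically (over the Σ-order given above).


Antichain: [12, 211, 1i1, 11i, s2i1i, i22isi].

|Q|=74, |F|=32, |δ|=195 (34 ε).
min D↑ (30 st, q0=0, F={11}): 0:s→1,i→2,2→3,1→4 1:s→1,i→5,2→6,1→4 2:s→5,i→2,2→7,1→4 3:s→8,i→9,2→3,1→10 4:s→4,i→10,2→11,1→12 5:s→5,i→5,2→13,1→4 6:s→6,i→14,2→6,1→10 7:s→15,i→7,2→16,1→10 8:s→8,i→17,2→6,1→10 9:s→17,i→9,2→7,1→10 10:s→10,i→10,2→11,1→11 11:s→11,i→11,2→11,1→11 12:s→12,i→11,2→11,1→12 13:s→13,i→18,2→19,1→10 14:s→14,i→14,2→18,1→20 15:s→15,i→15,2→19,1→10 16:s→21,i→22,2→16,1→23 17:s→17,i→17,2→13,1→10 18:s→18,i→18,2→24,1→20 19:s→19,i→25,2→19,1→23 20:s→20,i→11,2→11,1→11 21:s→21,i→26,2→19,1→23 22:s→27,i→22,2→22,1→28 23:s→23,i→28,2→11,1→11 24:s→24,i→25,2→24,1→20 25:s→27,i→25,2→25,1→20 26:s→27,i→26,2→29,1→28 27:s→27,i→11,2→27,1→20 28:s→20,i→28,2→11,1→11 29:s→27,i→25,2→29,1→28.
'12': |S_i|=[49, 16, 3] end={s23,s27,s6} rej; 2/2 single-dels accept.
'211': N↓-sim [49, 41, 14, 1] end={s27} rej; 3/3 single-dels accept.
'1i1': run [49, 16, 9, 1] end={s27} rej; 3/3 del acc.
'11i': |S_i|=[49, 16, 2, 1] end={s27} — reject; 3/3 deletions ∈↓L.
's2i1i': N↓-sim [49, 41, 25, 16, 5, 1] end={s27} ∉↓L; 5/5 deletions ∈↓L.
'i22isi': run [49, 41, 30, 24, 12, 7, 1] end={s27} rej; 6/6 single-dels accept.
6 minimals (antichain).


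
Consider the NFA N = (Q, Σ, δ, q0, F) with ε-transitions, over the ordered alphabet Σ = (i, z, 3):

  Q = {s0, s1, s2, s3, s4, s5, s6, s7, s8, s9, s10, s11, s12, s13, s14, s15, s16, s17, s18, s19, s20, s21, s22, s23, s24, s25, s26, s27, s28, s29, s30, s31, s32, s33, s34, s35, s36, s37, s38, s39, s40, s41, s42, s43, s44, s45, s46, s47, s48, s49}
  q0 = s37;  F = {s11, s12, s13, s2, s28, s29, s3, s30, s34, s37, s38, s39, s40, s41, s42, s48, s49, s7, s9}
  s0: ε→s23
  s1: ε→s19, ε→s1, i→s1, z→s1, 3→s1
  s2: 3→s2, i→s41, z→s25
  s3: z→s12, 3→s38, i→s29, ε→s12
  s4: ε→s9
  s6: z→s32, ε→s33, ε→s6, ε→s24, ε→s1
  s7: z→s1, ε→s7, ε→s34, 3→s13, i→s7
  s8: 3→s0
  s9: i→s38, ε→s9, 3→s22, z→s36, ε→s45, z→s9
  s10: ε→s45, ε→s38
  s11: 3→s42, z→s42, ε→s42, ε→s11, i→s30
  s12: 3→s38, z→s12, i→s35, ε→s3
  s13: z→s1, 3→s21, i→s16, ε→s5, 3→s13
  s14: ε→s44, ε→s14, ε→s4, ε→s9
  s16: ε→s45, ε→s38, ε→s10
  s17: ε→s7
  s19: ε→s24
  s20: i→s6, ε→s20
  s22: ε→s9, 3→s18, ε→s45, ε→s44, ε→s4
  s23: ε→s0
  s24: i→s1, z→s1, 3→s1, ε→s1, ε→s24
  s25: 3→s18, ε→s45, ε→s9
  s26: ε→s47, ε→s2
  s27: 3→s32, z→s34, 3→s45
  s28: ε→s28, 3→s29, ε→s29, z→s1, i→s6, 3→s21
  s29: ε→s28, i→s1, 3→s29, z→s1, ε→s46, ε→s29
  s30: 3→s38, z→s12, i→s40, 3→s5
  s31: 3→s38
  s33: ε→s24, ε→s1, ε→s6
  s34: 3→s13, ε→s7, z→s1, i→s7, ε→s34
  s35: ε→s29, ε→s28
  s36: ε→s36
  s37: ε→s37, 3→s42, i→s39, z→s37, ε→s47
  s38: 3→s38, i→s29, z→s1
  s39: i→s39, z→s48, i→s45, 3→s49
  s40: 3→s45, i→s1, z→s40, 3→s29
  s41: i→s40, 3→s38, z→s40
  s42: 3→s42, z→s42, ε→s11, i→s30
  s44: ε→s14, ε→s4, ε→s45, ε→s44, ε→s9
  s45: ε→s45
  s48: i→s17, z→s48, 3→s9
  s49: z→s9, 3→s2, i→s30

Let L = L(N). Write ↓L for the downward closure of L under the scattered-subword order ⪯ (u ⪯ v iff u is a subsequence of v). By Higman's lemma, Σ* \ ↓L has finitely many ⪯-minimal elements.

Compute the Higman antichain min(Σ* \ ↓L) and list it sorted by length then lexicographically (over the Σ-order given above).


|Q|=50, |F|=19, |δ|=140 (62 ε).
min D↑ (16 st, q0=0, F={12}): 0:i→1,z→0,3→2 1:i→1,z→3,3→4 2:i→5,z→2,3→2 3:i→6,z→3,3→7 4:i→5,z→7,3→8 5:i→9,z→10,3→11 6:i→6,z→12,3→13 7:i→11,z→7,3→7 8:i→14,z→7,3→8 9:i→12,z→9,3→15 10:i→15,z→10,3→11 11:i→15,z→12,3→11 12:i→12,z→12,3→12 13:i→11,z→12,3→13 14:i→9,z→9,3→11 15:i→12,z→12,3→15 [Hopcroft].
'iziz': run [41, 37, 32, 20, 4] end={s1,s19,s24,s32} — reject; 4/4 deletions ∈↓L.
'3iii': run [41, 34, 21, 13, 6] end={s1,s19,s24,s32,s33,s6} ∉↓L; 4/4 single-dels accept.
'3i3z': N↓-sim [41, 34, 21, 13, 4] end={s1,s19,s24,s32} rej; 4/4 del acc.
'i33izi': run [41, 37, 32, 27, 16, 12, 6] end={s1,s19,s24,s32,s33,s6} ∉↓L; 6/6 single-dels accept.
4 words, ⪯-incomp.

A = [iziz, 3iii, 3i3z, i33izi].


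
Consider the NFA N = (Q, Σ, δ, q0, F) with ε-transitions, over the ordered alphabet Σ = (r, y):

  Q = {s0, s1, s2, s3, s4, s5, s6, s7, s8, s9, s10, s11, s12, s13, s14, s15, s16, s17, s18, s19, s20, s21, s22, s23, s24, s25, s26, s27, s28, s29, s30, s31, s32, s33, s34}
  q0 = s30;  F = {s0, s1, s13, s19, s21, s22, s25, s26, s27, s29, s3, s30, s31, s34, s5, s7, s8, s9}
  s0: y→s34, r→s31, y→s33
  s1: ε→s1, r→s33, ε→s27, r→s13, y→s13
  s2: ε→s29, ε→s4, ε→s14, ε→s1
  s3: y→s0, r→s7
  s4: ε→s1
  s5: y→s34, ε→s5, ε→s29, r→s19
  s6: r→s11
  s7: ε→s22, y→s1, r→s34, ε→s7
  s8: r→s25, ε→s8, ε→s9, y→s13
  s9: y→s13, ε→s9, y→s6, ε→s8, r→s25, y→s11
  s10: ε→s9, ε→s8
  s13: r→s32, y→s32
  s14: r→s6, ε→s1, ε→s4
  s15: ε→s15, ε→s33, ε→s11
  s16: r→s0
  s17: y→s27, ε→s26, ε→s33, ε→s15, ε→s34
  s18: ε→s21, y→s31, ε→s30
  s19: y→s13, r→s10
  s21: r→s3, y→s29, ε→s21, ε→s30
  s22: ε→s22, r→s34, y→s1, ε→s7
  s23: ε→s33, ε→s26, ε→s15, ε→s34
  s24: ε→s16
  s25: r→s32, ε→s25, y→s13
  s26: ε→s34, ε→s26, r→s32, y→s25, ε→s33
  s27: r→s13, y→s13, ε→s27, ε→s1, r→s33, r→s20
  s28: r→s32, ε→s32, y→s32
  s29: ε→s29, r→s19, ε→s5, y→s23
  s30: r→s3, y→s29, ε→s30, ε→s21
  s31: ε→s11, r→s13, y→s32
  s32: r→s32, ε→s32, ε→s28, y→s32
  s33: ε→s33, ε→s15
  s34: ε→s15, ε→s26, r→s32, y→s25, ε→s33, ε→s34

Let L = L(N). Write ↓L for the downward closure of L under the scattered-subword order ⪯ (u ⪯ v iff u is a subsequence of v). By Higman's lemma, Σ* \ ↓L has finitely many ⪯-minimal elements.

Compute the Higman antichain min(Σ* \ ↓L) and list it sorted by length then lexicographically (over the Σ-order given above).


|Q|=35, |F|=18, |δ|=108 (57 ε).
min D↑ (13 st, q0=0, F={11}): 0:r→1,y→2 1:r→3,y→4 2:r→5,y→6 3:r→6,y→7 4:r→8,y→6 5:r→9,y→10 6:r→11,y→12 7:r→10,y→10 8:r→10,y→11 9:r→12,y→10 10:r→11,y→11 11:r→11,y→11 12:r→11,y→10 [Hopcroft].
'yyr': N↓-sim [27, 22, 11, 3] end={s11,s28,s32} ∉↓L; 3/3 deletions ∈↓L.
'rrrr': N↓-sim [27, 22, 19, 10, 2] end={s28,s32} rej; 4/4 single-dels accept.
'ryry': run [27, 22, 15, 8, 2] end={s28,s32} ∉↓L; 4/4 deletions ∈↓L.
'yryy': |S_i|=[27, 22, 14, 5, 2] end={s28,s32} — reject; 4/4 deletions ∈↓L.
'rryyy': N↓-sim [27, 22, 19, 11, 3, 2] end={s28,s32} ∉↓L; 5/5 deletions ∈↓L.
'yyyyy': run [27, 22, 11, 4, 3, 2] end={s28,s32} rej; 5/5 del acc.
6 minimals (antichain).

Antichain: [yyr, rrrr, ryry, yryy, rryyy, yyyyy].


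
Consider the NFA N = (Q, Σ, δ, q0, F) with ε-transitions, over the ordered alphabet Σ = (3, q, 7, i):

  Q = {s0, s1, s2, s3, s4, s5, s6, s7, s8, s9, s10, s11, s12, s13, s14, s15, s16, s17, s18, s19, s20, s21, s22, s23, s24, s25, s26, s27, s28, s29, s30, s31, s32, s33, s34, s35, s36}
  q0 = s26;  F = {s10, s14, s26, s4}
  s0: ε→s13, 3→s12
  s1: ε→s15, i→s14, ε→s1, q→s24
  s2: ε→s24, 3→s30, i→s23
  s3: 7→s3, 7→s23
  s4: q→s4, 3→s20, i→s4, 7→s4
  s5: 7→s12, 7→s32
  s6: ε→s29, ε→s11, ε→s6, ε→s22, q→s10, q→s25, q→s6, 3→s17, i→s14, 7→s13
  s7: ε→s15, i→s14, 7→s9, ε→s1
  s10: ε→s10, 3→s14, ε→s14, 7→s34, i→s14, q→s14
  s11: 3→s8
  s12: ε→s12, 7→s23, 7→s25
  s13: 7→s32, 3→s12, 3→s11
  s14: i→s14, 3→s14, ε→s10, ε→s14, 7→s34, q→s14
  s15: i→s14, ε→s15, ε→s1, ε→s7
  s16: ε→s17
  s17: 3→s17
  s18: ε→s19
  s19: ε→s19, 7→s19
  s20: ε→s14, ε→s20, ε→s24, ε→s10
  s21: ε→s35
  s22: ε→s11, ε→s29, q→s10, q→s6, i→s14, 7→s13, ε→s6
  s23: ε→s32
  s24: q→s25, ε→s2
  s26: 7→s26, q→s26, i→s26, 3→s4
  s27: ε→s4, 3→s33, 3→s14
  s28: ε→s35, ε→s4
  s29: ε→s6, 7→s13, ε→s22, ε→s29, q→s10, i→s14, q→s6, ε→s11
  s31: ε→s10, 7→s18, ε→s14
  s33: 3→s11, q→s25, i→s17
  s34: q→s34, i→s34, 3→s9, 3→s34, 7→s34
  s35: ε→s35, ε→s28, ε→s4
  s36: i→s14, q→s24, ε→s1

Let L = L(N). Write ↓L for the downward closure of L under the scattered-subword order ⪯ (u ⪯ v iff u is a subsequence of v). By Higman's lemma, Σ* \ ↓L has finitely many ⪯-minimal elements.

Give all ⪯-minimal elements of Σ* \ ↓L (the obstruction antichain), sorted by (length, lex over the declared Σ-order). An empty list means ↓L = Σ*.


|Q|=37, |F|=4, |δ|=108 (44 ε).
min D↑ (4 st, q0=0, F={3}): 0:3→1,q→0,7→0,i→0 1:3→2,q→1,7→1,i→1 2:3→2,q→2,7→3,i→2 3:3→3,q→3,7→3,i→3 (ε-aug+det+¬).
'337': N↓-sim [13, 12, 11, 2] end={s34,s9} ∉↓L; 3/3 deletions ∈↓L.
1 words, ⪯-incomp.

A = [337].


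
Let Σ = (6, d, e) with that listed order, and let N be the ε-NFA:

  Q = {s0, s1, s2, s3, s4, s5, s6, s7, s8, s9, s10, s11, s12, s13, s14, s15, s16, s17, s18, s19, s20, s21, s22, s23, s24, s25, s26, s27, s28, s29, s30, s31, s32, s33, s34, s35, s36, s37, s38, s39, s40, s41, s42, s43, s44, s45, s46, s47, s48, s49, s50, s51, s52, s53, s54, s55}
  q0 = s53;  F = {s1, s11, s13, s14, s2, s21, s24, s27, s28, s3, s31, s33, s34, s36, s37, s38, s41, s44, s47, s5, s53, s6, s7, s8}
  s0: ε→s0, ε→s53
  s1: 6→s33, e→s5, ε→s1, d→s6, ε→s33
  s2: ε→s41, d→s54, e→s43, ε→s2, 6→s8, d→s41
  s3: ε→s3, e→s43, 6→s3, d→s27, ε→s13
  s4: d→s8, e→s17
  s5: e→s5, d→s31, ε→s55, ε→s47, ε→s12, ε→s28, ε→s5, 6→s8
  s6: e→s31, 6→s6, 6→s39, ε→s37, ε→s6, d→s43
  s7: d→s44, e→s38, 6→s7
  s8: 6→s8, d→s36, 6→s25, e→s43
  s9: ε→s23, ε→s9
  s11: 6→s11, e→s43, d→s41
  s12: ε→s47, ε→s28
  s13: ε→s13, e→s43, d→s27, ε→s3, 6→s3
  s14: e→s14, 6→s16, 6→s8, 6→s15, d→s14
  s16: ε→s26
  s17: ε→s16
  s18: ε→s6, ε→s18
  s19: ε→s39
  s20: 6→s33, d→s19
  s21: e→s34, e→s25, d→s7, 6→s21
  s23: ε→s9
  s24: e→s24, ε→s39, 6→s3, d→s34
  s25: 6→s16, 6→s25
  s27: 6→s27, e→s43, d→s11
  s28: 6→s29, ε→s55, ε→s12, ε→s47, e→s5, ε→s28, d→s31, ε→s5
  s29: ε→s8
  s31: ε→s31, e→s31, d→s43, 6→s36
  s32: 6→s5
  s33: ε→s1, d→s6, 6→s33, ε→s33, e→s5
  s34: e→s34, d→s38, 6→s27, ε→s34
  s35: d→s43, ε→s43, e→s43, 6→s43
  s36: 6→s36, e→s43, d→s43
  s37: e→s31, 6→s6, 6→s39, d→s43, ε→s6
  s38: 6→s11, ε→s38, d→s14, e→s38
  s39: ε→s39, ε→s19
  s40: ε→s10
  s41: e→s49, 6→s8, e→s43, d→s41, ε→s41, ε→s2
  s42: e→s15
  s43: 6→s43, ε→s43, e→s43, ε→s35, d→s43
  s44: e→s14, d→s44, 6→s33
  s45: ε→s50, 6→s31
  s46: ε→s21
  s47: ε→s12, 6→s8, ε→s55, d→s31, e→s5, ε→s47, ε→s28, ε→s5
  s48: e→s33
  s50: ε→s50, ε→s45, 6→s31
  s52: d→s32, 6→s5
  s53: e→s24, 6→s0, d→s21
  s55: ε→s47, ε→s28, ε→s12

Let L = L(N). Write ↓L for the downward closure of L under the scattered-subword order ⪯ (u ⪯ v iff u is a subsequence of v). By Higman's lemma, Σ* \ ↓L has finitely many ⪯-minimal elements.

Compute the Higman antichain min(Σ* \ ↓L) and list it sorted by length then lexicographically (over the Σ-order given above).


A = [e6e, ddd6dd].

|Q|=56, |F|=24, |δ|=159 (60 ε).
min D↑ (19 st, q0=0, F={9}): 0:6→0,d→1,e→2 1:6→1,d→3,e→4 2:6→5,d→4,e→2 3:6→3,d→6,e→7 4:6→8,d→7,e→4 5:6→5,d→8,e→9 6:6→10,d→6,e→11 7:6→12,d→11,e→7 8:6→8,d→12,e→9 9:6→9,d→9,e→9 10:6→10,d→13,e→14 11:6→15,d→11,e→11 12:6→12,d→16,e→9 13:6→13,d→9,e→17 14:6→15,d→17,e→14 15:6→15,d→18,e→9 16:6→15,d→16,e→9 17:6→18,d→9,e→17 18:6→18,d→9,e→9 (ε-aug+det+¬).
'e6e': N↓-sim [38, 29, 17, 3] end={s35,s43,s49} — reject; 3/3 del acc.
'ddd6dd': N↓-sim [38, 33, 30, 27, 21, 8, 2] end={s35,s43} rej; 6/6 single-dels accept.
2 words, ⪯-incomp.


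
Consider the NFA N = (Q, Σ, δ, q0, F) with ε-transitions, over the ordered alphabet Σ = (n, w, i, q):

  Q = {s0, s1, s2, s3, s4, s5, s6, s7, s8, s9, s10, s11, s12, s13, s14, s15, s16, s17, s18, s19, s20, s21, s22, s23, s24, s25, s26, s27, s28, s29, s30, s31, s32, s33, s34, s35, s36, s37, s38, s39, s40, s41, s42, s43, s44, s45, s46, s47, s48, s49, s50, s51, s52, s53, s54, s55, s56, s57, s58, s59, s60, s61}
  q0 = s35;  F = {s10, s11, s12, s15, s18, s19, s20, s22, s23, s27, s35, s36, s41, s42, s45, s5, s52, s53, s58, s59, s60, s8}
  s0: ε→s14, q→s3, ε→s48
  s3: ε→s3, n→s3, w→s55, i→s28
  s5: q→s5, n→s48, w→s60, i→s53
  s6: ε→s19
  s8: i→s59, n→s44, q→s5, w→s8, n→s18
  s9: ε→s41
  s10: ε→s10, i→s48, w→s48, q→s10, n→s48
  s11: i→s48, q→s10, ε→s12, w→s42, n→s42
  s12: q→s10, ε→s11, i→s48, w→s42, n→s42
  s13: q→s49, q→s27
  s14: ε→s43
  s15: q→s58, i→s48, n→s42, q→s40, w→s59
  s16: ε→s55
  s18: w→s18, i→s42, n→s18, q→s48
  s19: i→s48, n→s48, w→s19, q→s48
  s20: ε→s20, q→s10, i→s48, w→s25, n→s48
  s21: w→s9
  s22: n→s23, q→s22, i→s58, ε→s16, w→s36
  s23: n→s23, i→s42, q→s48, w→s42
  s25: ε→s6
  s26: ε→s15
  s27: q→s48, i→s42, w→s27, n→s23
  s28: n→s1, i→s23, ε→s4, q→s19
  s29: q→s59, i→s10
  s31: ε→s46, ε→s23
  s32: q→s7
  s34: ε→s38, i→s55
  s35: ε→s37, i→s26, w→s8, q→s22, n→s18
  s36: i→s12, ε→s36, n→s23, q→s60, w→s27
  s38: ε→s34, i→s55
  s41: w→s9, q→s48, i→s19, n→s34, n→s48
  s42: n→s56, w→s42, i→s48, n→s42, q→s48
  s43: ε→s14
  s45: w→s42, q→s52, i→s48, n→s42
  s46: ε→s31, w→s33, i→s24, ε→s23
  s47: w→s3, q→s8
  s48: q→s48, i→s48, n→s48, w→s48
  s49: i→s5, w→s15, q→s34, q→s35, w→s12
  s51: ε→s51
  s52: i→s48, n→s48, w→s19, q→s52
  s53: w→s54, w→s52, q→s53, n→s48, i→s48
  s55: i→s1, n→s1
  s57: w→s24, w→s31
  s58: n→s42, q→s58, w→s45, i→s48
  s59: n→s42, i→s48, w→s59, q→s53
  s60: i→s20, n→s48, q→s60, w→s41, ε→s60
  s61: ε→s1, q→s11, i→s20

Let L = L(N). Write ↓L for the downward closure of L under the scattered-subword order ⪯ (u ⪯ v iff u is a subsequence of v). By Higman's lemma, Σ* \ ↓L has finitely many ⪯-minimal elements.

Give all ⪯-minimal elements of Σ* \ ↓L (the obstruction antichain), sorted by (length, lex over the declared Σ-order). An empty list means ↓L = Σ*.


Antichain: [nq, ii, wqn, qnwi, qwwq, qwiqw].

|Q|=62, |F|=22, |δ|=154 (27 ε).
min D↑ (22 st, q0=0, F={6}): 0:n→1,w→2,i→3,q→4 1:n→1,w→1,i→5,q→6 2:n→1,w→2,i→7,q→8 3:n→5,w→7,i→6,q→9 4:n→10,w→11,i→9,q→4 5:n→5,w→5,i→6,q→6 6:n→6,w→6,i→6,q→6 7:n→5,w→7,i→6,q→12 8:n→6,w→13,i→12,q→8 9:n→5,w→14,i→6,q→9 10:n→10,w→5,i→5,q→6 11:n→10,w→15,i→16,q→13 12:n→6,w→17,i→6,q→12 13:n→6,w→18,i→19,q→13 14:n→5,w→5,i→6,q→17 15:n→10,w→15,i→5,q→6 16:n→5,w→5,i→6,q→20 17:n→6,w→21,i→6,q→17 18:n→6,w→18,i→21,q→6 19:n→6,w→21,i→6,q→20 20:n→6,w→6,i→6,q→20 21:n→6,w→21,i→6,q→6.
'nq': |S_i|=[37, 10, 1] end={s48} — reject; 2/2 del acc.
'ii': run [37, 21, 2] end={s1,s48} rej; 2/2 deletions ∈↓L.
'wqn': |S_i|=[37, 29, 17, 5] end={s1,s34,s38,s48,s55} — reject; 3/3 single-dels accept.
'qnwi': |S_i|=[37, 29, 8, 3, 1] end={s48} ∉↓L; 4/4 deletions ∈↓L.
'qwwq': run [37, 29, 23, 14, 1] end={s48} — reject; 4/4 deletions ∈↓L.
'qwiqw': run [37, 29, 23, 12, 2, 1] end={s48} rej; 5/5 single-dels accept.
6 obstructions.


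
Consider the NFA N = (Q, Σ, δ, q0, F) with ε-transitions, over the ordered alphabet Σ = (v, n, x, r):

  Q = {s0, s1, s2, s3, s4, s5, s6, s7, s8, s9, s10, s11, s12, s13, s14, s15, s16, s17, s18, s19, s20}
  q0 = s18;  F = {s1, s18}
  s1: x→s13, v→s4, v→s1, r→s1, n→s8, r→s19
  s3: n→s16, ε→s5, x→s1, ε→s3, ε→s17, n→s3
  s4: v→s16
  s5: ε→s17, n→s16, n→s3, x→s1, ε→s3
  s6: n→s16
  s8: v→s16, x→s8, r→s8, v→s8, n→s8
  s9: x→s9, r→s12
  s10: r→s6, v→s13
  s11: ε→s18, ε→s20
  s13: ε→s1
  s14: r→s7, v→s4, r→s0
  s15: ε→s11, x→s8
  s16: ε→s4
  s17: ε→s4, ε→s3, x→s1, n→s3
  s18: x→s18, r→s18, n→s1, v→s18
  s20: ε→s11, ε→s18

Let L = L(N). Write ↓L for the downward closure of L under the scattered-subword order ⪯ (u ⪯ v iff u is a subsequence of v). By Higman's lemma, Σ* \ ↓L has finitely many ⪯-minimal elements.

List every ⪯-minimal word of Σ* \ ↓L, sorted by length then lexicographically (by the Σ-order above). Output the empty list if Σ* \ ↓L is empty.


Antichain: [nn].

|Q|=21, |F|=2, |δ|=47 (14 ε).
min D↑ (3 st, q0=0, F={2}): 0:v→0,n→1,x→0,r→0 1:v→1,n→2,x→1,r→1 2:v→2,n→2,x→2,r→2 (ε-aug+det+¬).
'nn': N↓-sim [7, 6, 3] end={s16,s4,s8} — reject; 2/2 del acc.
1 obstructions.
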